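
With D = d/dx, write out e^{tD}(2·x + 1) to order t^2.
2 t + 2 x + 1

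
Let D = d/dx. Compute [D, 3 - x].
-1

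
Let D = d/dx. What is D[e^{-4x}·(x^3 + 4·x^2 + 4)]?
\left(- 4 x^{3} - 13 x^{2} + 8 x - 16\right) e^{- 4 x}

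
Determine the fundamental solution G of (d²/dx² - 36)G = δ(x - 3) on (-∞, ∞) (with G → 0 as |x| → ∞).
-\frac{e^{-6|x - 3|}}{12}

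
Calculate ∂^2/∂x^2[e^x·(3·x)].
3 \left(x + 2\right) e^{x}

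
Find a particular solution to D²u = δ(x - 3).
\frac{|x - 3|}{2}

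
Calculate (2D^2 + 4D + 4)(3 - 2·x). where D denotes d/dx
4 - 8 x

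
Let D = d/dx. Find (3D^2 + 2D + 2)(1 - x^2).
- 2 x^{2} - 4 x - 4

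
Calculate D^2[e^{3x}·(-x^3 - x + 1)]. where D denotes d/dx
\left(- 9 x^{3} - 18 x^{2} - 15 x + 3\right) e^{3 x}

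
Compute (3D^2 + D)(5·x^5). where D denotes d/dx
25 x^{3} \left(x + 12\right)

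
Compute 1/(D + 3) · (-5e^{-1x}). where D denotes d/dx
- \frac{5 e^{- x}}{2}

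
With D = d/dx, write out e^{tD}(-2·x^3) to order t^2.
2 x \left(- 3 t^{2} - 3 t x - x^{2}\right)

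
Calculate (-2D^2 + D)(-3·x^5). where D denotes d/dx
15 x^{3} \left(8 - x\right)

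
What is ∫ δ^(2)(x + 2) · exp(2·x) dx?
\frac{4}{e^{4}}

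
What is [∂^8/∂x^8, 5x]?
40\frac{d^{7}}{dx^{7}}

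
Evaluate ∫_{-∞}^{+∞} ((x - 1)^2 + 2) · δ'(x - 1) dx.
0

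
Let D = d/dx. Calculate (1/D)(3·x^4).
\frac{3 x^{5}}{5}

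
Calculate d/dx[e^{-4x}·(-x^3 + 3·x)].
\left(4 x^{3} - 3 x^{2} - 12 x + 3\right) e^{- 4 x}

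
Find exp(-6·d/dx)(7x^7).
7 x^{7} - 294 x^{6} + 5292 x^{5} - 52920 x^{4} + 317520 x^{3} - 1143072 x^{2} + 2286144 x - 1959552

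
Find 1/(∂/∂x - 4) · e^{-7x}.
- \frac{e^{- 7 x}}{11}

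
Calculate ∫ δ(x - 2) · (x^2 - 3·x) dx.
-2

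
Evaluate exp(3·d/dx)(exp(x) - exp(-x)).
2 \sinh{\left(x + 3 \right)}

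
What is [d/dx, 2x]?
2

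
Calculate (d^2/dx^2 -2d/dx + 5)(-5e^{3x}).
- 40 e^{3 x}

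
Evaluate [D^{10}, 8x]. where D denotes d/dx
80D^{9}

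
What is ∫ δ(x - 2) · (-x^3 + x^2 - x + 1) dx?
-5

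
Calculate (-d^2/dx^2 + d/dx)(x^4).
4 x^{2} \left(x - 3\right)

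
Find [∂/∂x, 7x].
7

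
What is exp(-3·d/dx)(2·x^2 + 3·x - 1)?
2 x^{2} - 9 x + 8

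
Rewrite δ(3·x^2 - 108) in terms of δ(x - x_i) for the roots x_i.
\frac{\delta(x - 6) + \delta(x + 6)}{36}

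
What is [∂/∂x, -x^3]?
- 3 x^{2}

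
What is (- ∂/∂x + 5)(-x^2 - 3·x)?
- 5 x^{2} - 13 x + 3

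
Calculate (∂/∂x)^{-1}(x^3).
\frac{x^{4}}{4}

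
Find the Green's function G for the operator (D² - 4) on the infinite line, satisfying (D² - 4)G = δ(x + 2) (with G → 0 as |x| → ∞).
-\frac{e^{-2|x + 2|}}{4}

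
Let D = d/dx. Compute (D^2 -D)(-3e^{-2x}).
- 18 e^{- 2 x}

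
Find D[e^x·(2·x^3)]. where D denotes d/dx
2 x^{2} \left(x + 3\right) e^{x}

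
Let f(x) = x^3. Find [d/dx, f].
3 x^{2}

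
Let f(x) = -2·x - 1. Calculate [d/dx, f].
-2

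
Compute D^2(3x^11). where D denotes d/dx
330 x^{9}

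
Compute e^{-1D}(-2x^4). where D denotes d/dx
- 2 x^{4} + 8 x^{3} - 12 x^{2} + 8 x - 2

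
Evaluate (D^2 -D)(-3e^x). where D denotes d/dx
0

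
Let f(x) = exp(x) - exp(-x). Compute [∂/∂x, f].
2 \cosh{\left(x \right)}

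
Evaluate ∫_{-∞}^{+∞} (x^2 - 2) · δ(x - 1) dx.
-1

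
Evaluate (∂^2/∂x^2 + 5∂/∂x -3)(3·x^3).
9 x \left(- x^{2} + 5 x + 2\right)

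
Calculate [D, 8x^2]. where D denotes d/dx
16 x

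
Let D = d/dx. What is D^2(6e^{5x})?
150 e^{5 x}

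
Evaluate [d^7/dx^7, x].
7\frac{d^{6}}{dx^{6}}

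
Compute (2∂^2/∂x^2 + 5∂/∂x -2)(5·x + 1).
23 - 10 x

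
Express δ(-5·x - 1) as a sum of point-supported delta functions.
\frac{\delta(x + 1/5)}{5}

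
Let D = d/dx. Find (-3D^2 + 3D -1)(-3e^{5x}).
183 e^{5 x}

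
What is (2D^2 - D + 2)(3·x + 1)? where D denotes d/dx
6 x - 1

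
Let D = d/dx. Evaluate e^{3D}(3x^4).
3 x^{4} + 36 x^{3} + 162 x^{2} + 324 x + 243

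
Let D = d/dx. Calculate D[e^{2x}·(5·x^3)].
x^{2} \left(10 x + 15\right) e^{2 x}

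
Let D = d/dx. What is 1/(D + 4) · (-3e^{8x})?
- \frac{e^{8 x}}{4}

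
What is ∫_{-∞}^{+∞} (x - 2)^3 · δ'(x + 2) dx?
-48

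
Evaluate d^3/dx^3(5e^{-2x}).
- 40 e^{- 2 x}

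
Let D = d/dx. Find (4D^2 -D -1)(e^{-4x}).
67 e^{- 4 x}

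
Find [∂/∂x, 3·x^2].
6 x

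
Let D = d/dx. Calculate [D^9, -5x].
-45D^{8}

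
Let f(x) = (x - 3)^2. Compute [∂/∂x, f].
2 x - 6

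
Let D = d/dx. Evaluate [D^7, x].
7D^{6}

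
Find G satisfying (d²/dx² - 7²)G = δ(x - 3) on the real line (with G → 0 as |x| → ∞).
-\frac{e^{-7|x - 3|}}{14}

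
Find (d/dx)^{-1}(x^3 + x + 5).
\frac{x^{4}}{4} + \frac{x^{2}}{2} + 5 x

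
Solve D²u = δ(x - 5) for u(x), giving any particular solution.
\frac{|x - 5|}{2}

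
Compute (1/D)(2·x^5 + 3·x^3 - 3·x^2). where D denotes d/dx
\frac{x^{6}}{3} + \frac{3 x^{4}}{4} - x^{3}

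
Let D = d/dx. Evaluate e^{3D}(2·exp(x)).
2 e^{x + 3}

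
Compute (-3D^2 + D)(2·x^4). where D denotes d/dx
8 x^{2} \left(x - 9\right)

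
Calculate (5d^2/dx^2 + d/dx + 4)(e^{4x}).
88 e^{4 x}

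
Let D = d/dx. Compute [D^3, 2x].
6D^{2}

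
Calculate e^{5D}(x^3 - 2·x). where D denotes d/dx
x^{3} + 15 x^{2} + 73 x + 115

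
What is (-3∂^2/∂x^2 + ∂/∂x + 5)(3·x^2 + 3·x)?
15 x^{2} + 21 x - 15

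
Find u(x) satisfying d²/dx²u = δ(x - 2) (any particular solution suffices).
\frac{|x - 2|}{2}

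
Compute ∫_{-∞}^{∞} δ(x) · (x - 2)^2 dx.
4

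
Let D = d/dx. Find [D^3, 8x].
24D^{2}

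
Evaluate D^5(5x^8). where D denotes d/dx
33600 x^{3}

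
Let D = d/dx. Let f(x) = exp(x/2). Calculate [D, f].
\frac{e^{\frac{x}{2}}}{2}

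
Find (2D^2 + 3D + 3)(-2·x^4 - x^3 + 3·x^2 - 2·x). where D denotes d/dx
- 6 x^{4} - 27 x^{3} - 48 x^{2} + 6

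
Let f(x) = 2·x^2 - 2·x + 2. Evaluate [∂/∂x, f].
4 x - 2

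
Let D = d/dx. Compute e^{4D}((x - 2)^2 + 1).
x^{2} + 4 x + 5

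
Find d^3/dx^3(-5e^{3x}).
- 135 e^{3 x}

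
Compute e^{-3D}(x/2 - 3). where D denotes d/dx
\frac{x}{2} - \frac{9}{2}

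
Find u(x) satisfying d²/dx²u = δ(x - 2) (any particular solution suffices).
\frac{|x - 2|}{2}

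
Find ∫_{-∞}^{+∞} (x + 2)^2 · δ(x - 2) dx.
16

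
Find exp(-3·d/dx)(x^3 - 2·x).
x^{3} - 9 x^{2} + 25 x - 21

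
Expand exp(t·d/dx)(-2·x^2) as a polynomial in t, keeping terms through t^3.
- 2 t^{2} - 4 t x - 2 x^{2}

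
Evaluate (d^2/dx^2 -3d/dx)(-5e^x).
10 e^{x}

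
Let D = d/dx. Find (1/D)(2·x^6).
\frac{2 x^{7}}{7}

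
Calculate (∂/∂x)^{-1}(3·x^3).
\frac{3 x^{4}}{4}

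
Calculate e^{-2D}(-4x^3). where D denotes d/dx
- 4 x^{3} + 24 x^{2} - 48 x + 32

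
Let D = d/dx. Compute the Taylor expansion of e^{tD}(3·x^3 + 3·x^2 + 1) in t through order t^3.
3 t^{3} + t^{2} \left(9 x + 3\right) + 3 t x \left(3 x + 2\right) + 3 x^{3} + 3 x^{2} + 1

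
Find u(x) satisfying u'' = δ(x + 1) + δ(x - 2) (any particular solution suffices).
\frac{|x + 1|}{2} + \frac{|x - 2|}{2}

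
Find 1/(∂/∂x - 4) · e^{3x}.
- e^{3 x}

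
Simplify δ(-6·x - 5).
\frac{\delta(x + 5/6)}{6}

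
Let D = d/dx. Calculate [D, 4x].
4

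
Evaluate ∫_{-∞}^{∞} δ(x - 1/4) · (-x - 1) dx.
- \frac{5}{4}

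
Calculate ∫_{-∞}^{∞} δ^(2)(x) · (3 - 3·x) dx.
0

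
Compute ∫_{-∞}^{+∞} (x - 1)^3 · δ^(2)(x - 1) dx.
0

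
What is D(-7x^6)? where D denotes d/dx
- 42 x^{5}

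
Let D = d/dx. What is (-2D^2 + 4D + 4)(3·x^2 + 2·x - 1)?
12 x^{2} + 32 x - 8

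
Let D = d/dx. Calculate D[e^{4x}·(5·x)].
\left(20 x + 5\right) e^{4 x}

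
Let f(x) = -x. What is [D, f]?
-1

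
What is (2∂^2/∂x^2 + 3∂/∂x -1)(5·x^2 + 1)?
- 5 x^{2} + 30 x + 19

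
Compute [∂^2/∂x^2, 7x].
14\frac{d}{dx}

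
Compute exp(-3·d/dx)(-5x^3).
- 5 x^{3} + 45 x^{2} - 135 x + 135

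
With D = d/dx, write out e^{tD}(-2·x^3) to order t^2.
2 x \left(- 3 t^{2} - 3 t x - x^{2}\right)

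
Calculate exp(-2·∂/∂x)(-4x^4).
- 4 x^{4} + 32 x^{3} - 96 x^{2} + 128 x - 64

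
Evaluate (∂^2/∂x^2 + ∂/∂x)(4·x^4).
16 x^{2} \left(x + 3\right)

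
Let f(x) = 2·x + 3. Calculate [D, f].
2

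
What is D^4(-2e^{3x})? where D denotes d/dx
- 162 e^{3 x}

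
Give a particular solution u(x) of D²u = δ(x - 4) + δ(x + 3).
\frac{|x - 4|}{2} + \frac{|x + 3|}{2}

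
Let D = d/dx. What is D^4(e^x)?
e^{x}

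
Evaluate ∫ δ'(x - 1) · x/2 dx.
- \frac{1}{2}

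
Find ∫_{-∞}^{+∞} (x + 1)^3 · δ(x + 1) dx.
0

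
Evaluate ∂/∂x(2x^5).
10 x^{4}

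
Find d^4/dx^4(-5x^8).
- 8400 x^{4}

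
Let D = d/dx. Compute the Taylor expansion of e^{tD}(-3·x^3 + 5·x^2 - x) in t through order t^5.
- 3 t^{3} - t^{2} \left(9 x - 5\right) - t \left(9 x^{2} - 10 x + 1\right) - 3 x^{3} + 5 x^{2} - x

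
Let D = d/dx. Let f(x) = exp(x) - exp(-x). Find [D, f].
2 \cosh{\left(x \right)}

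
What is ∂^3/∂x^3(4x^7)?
840 x^{4}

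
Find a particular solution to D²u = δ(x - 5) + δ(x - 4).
\frac{|x - 5|}{2} + \frac{|x - 4|}{2}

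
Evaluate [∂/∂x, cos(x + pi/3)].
- \sin{\left(x + \frac{\pi}{3} \right)}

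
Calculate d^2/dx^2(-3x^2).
-6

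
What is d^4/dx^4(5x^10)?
25200 x^{6}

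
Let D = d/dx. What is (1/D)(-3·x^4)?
- \frac{3 x^{5}}{5}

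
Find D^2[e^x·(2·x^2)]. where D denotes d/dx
2 \left(x^{2} + 4 x + 2\right) e^{x}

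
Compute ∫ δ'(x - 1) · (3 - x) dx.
1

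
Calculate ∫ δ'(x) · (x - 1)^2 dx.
2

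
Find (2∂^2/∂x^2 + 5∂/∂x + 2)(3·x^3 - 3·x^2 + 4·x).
6 x^{3} + 39 x^{2} + 14 x + 8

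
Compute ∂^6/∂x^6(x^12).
665280 x^{6}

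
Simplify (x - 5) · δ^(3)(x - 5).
-3\delta^{(2)}(x - 5)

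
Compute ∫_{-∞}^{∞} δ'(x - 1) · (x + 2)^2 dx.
-6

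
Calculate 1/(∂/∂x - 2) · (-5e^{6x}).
- \frac{5 e^{6 x}}{4}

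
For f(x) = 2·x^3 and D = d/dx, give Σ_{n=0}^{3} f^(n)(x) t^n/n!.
2 t^{3} + 6 t^{2} x + 6 t x^{2} + 2 x^{3}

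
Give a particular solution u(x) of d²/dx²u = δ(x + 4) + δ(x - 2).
\frac{|x + 4|}{2} + \frac{|x - 2|}{2}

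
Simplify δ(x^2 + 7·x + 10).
\frac{\delta(x + 2) + \delta(x + 5)}{3}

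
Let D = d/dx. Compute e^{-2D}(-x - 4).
- x - 2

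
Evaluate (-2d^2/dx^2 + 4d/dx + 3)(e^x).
5 e^{x}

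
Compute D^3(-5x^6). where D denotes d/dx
- 600 x^{3}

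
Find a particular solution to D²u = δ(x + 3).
\frac{|x + 3|}{2}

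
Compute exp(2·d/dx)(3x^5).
3 x^{5} + 30 x^{4} + 120 x^{3} + 240 x^{2} + 240 x + 96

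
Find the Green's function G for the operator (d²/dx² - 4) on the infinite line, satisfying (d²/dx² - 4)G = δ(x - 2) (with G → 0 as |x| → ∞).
-\frac{e^{-2|x - 2|}}{4}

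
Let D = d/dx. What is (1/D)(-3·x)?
- \frac{3 x^{2}}{2}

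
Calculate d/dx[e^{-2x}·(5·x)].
5 \left(1 - 2 x\right) e^{- 2 x}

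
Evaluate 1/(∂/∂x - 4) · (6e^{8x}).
\frac{3 e^{8 x}}{2}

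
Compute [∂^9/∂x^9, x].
9\frac{d^{8}}{dx^{8}}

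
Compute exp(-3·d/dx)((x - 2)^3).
x^{3} - 15 x^{2} + 75 x - 125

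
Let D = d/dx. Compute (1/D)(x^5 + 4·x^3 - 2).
\frac{x^{6}}{6} + x^{4} - 2 x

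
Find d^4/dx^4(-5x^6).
- 1800 x^{2}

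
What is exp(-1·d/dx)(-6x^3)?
- 6 x^{3} + 18 x^{2} - 18 x + 6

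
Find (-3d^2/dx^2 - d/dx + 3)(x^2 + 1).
3 x^{2} - 2 x - 3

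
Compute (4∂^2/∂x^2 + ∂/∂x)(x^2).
2 x + 8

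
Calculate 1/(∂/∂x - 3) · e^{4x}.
e^{4 x}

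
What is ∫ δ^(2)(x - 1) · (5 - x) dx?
0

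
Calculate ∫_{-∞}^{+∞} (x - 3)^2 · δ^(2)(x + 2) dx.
2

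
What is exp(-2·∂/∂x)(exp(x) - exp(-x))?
- e^{2 - x} + e^{x - 2}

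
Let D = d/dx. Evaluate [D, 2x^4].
8 x^{3}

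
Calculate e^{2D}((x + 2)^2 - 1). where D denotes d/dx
x^{2} + 8 x + 15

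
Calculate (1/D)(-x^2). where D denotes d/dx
- \frac{x^{3}}{3}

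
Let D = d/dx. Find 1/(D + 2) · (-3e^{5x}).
- \frac{3 e^{5 x}}{7}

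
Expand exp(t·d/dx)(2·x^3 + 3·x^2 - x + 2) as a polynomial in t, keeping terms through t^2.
t^{2} \left(6 x + 3\right) + t \left(6 x^{2} + 6 x - 1\right) + 2 x^{3} + 3 x^{2} - x + 2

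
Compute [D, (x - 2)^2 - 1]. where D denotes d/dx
2 x - 4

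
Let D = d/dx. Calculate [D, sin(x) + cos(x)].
- \sin{\left(x \right)} + \cos{\left(x \right)}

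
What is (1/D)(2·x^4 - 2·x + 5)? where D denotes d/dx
\frac{2 x^{5}}{5} - x^{2} + 5 x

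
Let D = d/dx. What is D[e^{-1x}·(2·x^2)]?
2 x \left(2 - x\right) e^{- x}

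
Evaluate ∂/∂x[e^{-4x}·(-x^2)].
2 x \left(2 x - 1\right) e^{- 4 x}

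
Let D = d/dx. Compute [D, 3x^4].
12 x^{3}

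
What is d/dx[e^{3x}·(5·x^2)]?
5 x \left(3 x + 2\right) e^{3 x}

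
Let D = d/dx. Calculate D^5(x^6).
720 x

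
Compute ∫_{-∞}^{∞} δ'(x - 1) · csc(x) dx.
\cot{\left(1 \right)} \csc{\left(1 \right)}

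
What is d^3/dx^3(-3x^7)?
- 630 x^{4}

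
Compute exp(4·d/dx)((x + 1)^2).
x^{2} + 10 x + 25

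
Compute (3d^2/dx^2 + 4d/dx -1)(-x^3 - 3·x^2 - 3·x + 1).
x^{3} - 9 x^{2} - 39 x - 31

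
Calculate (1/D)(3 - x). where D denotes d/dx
- \frac{x^{2}}{2} + 3 x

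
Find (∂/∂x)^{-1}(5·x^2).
\frac{5 x^{3}}{3}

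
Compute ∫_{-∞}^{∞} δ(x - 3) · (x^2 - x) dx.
6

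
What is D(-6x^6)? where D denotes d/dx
- 36 x^{5}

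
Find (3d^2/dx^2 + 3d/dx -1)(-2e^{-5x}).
- 118 e^{- 5 x}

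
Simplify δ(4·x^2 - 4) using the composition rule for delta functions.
\frac{\delta(x - 1) + \delta(x + 1)}{8}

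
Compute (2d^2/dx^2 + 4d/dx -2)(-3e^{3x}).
- 84 e^{3 x}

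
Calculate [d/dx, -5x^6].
- 30 x^{5}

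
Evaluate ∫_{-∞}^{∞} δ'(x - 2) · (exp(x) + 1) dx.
- e^{2}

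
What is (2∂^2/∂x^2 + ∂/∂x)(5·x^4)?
20 x^{2} \left(x + 6\right)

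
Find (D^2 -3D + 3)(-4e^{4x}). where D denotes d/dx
- 28 e^{4 x}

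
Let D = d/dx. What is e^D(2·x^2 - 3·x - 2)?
2 x^{2} + x - 3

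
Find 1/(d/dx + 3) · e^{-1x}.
\frac{e^{- x}}{2}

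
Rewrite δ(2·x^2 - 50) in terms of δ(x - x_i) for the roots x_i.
\frac{\delta(x - 5) + \delta(x + 5)}{20}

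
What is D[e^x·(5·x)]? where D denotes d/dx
5 \left(x + 1\right) e^{x}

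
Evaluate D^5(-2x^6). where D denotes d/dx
- 1440 x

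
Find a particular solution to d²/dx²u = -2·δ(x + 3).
-|x + 3|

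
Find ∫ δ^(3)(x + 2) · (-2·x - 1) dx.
0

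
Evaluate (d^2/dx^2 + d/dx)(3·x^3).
9 x \left(x + 2\right)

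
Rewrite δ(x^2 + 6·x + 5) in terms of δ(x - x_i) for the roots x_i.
\frac{\delta(x + 5) + \delta(x + 1)}{4}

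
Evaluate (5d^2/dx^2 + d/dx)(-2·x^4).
8 x^{2} \left(- x - 15\right)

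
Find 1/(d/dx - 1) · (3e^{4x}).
e^{4 x}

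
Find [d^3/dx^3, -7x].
-21\frac{d^{2}}{dx^{2}}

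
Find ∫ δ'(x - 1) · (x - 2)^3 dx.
-3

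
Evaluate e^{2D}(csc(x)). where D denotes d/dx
\csc{\left(x + 2 \right)}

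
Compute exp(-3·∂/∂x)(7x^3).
7 x^{3} - 63 x^{2} + 189 x - 189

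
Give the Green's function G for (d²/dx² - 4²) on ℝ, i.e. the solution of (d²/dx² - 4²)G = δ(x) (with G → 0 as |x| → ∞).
-\frac{e^{-4|x|}}{8}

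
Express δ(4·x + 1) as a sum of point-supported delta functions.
\frac{\delta(x + 1/4)}{4}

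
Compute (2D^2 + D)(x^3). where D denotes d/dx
3 x \left(x + 4\right)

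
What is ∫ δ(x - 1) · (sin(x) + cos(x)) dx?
\cos{\left(1 \right)} + \sin{\left(1 \right)}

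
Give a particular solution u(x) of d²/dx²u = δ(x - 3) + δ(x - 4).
\frac{|x - 3|}{2} + \frac{|x - 4|}{2}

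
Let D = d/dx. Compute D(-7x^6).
- 42 x^{5}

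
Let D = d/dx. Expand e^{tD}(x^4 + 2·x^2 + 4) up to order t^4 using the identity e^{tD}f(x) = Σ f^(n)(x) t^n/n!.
t^{4} + 4 t^{3} x + t^{2} \left(6 x^{2} + 2\right) + 4 t x \left(x^{2} + 1\right) + x^{4} + 2 x^{2} + 4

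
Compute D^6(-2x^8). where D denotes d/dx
- 40320 x^{2}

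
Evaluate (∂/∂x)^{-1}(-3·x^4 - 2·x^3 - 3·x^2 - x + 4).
- \frac{3 x^{5}}{5} - \frac{x^{4}}{2} - x^{3} - \frac{x^{2}}{2} + 4 x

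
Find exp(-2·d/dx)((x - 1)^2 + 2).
x^{2} - 6 x + 11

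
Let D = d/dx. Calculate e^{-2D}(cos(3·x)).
\cos{\left(3 x - 6 \right)}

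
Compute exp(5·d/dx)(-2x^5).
- 2 x^{5} - 50 x^{4} - 500 x^{3} - 2500 x^{2} - 6250 x - 6250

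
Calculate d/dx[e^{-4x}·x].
\left(1 - 4 x\right) e^{- 4 x}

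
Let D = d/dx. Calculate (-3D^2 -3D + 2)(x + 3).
2 x + 3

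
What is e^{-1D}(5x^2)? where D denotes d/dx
5 x^{2} - 10 x + 5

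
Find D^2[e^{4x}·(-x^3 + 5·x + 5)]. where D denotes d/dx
\left(- 16 x^{3} - 24 x^{2} + 74 x + 120\right) e^{4 x}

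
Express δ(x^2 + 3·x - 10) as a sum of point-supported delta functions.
\frac{\delta(x + 5) + \delta(x - 2)}{7}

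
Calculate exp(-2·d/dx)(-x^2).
- x^{2} + 4 x - 4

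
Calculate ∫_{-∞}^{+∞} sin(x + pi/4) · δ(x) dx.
\frac{\sqrt{2}}{2}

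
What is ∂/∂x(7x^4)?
28 x^{3}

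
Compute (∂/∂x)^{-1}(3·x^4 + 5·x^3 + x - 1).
\frac{3 x^{5}}{5} + \frac{5 x^{4}}{4} + \frac{x^{2}}{2} - x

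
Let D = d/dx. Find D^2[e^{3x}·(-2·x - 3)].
\left(- 18 x - 39\right) e^{3 x}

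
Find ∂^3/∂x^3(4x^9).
2016 x^{6}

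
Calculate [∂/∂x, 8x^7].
56 x^{6}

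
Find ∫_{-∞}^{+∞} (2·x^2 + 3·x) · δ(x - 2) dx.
14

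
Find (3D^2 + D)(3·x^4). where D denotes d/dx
12 x^{2} \left(x + 9\right)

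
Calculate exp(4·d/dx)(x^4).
x^{4} + 16 x^{3} + 96 x^{2} + 256 x + 256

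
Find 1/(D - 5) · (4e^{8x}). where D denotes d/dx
\frac{4 e^{8 x}}{3}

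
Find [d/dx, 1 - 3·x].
-3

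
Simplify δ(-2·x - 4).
\frac{\delta(x + 2)}{2}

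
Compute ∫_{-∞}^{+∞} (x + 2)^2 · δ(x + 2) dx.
0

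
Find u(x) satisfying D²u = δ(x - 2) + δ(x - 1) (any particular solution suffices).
\frac{|x - 2|}{2} + \frac{|x - 1|}{2}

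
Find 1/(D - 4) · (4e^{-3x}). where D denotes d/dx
- \frac{4 e^{- 3 x}}{7}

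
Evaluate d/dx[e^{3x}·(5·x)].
\left(15 x + 5\right) e^{3 x}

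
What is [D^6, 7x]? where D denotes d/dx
42D^{5}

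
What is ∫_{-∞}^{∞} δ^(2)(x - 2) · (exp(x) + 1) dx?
e^{2}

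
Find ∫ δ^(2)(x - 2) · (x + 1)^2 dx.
2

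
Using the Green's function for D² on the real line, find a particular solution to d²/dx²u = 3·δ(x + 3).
\frac{3|x + 3|}{2}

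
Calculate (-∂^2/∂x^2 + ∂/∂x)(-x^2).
2 - 2 x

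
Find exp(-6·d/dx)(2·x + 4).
2 x - 8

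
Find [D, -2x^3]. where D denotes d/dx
- 6 x^{2}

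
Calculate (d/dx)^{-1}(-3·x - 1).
- \frac{3 x^{2}}{2} - x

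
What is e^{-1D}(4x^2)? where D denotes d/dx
4 x^{2} - 8 x + 4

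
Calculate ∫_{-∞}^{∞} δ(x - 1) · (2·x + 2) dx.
4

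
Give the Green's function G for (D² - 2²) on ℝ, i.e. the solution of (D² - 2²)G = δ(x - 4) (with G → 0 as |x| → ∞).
-\frac{e^{-2|x - 4|}}{4}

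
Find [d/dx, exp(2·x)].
2 e^{2 x}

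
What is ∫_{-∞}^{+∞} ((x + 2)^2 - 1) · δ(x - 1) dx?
8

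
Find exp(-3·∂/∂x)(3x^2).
3 x^{2} - 18 x + 27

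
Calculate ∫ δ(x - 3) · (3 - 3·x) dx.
-6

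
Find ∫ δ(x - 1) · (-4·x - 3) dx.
-7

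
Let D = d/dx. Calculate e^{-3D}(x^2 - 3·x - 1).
x^{2} - 9 x + 17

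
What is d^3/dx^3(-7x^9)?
- 3528 x^{6}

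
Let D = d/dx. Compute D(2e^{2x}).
4 e^{2 x}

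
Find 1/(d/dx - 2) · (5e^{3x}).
5 e^{3 x}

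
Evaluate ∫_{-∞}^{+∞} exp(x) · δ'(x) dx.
-1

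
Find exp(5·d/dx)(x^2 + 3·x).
x^{2} + 13 x + 40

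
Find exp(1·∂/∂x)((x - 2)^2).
x^{2} - 2 x + 1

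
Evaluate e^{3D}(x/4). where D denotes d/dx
\frac{x}{4} + \frac{3}{4}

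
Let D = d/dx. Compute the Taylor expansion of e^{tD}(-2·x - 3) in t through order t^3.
- 2 t - 2 x - 3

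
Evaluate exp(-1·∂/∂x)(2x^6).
2 x^{6} - 12 x^{5} + 30 x^{4} - 40 x^{3} + 30 x^{2} - 12 x + 2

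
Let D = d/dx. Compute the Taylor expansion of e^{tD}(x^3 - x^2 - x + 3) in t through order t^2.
t^{2} \left(3 x - 1\right) - t \left(- 3 x^{2} + 2 x + 1\right) + x^{3} - x^{2} - x + 3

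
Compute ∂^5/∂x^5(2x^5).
240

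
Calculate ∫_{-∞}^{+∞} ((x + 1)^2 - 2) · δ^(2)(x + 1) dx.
2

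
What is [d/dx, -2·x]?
-2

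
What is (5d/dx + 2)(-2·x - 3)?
- 4 x - 16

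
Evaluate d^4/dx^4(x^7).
840 x^{3}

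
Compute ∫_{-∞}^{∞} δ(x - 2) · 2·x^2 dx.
8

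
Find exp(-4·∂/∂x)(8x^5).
8 x^{5} - 160 x^{4} + 1280 x^{3} - 5120 x^{2} + 10240 x - 8192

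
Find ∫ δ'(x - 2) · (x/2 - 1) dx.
- \frac{1}{2}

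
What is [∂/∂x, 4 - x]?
-1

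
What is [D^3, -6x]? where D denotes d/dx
-18D^{2}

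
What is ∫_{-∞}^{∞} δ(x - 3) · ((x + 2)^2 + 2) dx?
27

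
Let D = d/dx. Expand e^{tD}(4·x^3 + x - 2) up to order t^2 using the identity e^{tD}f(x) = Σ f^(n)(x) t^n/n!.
12 t^{2} x + t \left(12 x^{2} + 1\right) + 4 x^{3} + x - 2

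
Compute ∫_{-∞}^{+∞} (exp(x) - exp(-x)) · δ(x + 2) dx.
- 2 \sinh{\left(2 \right)}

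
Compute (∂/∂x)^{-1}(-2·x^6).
- \frac{2 x^{7}}{7}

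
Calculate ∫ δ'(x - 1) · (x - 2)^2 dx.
2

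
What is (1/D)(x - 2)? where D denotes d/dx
\frac{x^{2}}{2} - 2 x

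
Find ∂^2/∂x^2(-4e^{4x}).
- 64 e^{4 x}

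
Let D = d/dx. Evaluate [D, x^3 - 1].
3 x^{2}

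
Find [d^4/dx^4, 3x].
12\frac{d^{3}}{dx^{3}}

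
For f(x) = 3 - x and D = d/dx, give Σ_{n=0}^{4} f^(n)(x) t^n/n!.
- t - x + 3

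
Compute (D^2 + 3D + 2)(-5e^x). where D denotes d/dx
- 30 e^{x}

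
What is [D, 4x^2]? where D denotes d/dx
8 x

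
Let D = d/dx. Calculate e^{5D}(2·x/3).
\frac{2 x}{3} + \frac{10}{3}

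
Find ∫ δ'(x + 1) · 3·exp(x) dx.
- \frac{3}{e}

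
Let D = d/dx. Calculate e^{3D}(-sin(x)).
- \sin{\left(x + 3 \right)}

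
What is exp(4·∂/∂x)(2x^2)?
2 x^{2} + 16 x + 32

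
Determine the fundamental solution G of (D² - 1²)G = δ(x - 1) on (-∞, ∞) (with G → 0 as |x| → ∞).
-\frac{e^{-|x - 1|}}{2}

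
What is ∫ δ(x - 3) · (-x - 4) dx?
-7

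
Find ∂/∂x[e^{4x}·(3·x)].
\left(12 x + 3\right) e^{4 x}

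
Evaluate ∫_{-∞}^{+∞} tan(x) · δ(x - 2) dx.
\tan{\left(2 \right)}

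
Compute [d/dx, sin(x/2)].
\frac{\cos{\left(\frac{x}{2} \right)}}{2}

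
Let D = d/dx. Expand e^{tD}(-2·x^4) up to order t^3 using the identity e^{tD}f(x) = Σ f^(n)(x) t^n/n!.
2 x \left(- 4 t^{3} - 6 t^{2} x - 4 t x^{2} - x^{3}\right)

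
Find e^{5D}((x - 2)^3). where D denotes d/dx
x^{3} + 9 x^{2} + 27 x + 27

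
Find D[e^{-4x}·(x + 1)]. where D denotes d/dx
\left(- 4 x - 3\right) e^{- 4 x}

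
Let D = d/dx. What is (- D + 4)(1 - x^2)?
- 4 x^{2} + 2 x + 4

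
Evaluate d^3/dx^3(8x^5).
480 x^{2}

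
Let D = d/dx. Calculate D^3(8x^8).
2688 x^{5}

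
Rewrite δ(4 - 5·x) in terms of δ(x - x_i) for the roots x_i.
\frac{\delta(x - 4/5)}{5}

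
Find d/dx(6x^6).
36 x^{5}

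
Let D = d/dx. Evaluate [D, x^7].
7 x^{6}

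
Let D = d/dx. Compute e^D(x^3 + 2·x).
x^{3} + 3 x^{2} + 5 x + 3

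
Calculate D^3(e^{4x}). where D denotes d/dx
64 e^{4 x}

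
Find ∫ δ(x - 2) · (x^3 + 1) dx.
9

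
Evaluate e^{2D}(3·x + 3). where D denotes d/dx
3 x + 9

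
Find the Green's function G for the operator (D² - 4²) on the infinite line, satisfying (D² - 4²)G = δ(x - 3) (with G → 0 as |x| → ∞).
-\frac{e^{-4|x - 3|}}{8}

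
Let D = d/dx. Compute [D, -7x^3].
- 21 x^{2}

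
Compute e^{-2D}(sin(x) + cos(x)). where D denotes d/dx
\sqrt{2} \cos{\left(- x + \frac{\pi}{4} + 2 \right)}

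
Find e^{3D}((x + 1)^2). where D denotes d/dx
x^{2} + 8 x + 16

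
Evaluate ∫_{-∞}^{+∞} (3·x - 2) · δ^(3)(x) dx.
0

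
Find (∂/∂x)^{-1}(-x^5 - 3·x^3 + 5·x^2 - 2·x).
- \frac{x^{6}}{6} - \frac{3 x^{4}}{4} + \frac{5 x^{3}}{3} - x^{2}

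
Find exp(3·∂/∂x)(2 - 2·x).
- 2 x - 4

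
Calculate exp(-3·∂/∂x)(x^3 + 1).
x^{3} - 9 x^{2} + 27 x - 26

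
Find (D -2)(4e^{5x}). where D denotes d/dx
12 e^{5 x}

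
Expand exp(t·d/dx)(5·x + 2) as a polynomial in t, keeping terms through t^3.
5 t + 5 x + 2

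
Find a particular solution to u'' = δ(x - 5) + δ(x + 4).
\frac{|x - 5|}{2} + \frac{|x + 4|}{2}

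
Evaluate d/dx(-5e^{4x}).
- 20 e^{4 x}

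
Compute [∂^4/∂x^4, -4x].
-16\frac{d^{3}}{dx^{3}}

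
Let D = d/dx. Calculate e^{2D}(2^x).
2^{x + 2}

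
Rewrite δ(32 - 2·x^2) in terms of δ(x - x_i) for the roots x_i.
\frac{\delta(x - 4) + \delta(x + 4)}{16}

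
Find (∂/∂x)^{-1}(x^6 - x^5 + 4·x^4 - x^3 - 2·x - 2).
\frac{x^{7}}{7} - \frac{x^{6}}{6} + \frac{4 x^{5}}{5} - \frac{x^{4}}{4} - x^{2} - 2 x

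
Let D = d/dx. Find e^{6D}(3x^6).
3 x^{6} + 108 x^{5} + 1620 x^{4} + 12960 x^{3} + 58320 x^{2} + 139968 x + 139968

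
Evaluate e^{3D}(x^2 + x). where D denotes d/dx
x^{2} + 7 x + 12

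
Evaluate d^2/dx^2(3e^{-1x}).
3 e^{- x}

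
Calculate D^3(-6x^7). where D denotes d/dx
- 1260 x^{4}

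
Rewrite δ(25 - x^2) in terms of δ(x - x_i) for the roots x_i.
\frac{\delta(x - 5) + \delta(x + 5)}{10}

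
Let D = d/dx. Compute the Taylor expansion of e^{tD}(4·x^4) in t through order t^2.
4 x^{2} \left(6 t^{2} + 4 t x + x^{2}\right)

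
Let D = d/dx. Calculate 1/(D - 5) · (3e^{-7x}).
- \frac{e^{- 7 x}}{4}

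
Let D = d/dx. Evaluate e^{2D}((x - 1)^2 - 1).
x \left(x + 2\right)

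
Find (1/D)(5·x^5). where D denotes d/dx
\frac{5 x^{6}}{6}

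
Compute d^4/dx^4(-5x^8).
- 8400 x^{4}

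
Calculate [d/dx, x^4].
4 x^{3}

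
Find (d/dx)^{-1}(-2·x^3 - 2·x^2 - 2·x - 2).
- \frac{x^{4}}{2} - \frac{2 x^{3}}{3} - x^{2} - 2 x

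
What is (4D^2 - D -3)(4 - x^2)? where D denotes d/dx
3 x^{2} + 2 x - 20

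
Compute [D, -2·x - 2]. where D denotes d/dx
-2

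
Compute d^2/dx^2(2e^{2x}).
8 e^{2 x}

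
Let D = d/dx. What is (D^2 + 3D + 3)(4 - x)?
9 - 3 x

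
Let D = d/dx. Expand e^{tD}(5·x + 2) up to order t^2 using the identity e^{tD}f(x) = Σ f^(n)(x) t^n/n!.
5 t + 5 x + 2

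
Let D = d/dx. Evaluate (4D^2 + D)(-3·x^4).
12 x^{2} \left(- x - 12\right)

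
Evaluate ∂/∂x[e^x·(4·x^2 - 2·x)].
\left(4 x^{2} + 6 x - 2\right) e^{x}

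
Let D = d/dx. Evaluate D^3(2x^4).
48 x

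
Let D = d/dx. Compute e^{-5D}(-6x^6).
- 6 x^{6} + 180 x^{5} - 2250 x^{4} + 15000 x^{3} - 56250 x^{2} + 112500 x - 93750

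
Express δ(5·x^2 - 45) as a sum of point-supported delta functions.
\frac{\delta(x - 3) + \delta(x + 3)}{30}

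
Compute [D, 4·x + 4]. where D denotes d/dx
4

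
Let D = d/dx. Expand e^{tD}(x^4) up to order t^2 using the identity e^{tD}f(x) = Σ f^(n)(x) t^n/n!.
x^{2} \left(6 t^{2} + 4 t x + x^{2}\right)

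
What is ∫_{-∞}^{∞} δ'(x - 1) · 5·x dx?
-5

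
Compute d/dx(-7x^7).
- 49 x^{6}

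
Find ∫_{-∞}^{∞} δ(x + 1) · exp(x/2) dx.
e^{- \frac{1}{2}}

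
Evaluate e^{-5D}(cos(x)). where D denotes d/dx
\cos{\left(x - 5 \right)}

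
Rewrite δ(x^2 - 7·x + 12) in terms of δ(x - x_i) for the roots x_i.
\frac{\delta(x - 4) + \delta(x - 3)}{1}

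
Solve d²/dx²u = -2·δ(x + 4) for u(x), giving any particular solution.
-|x + 4|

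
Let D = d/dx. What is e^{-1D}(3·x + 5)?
3 x + 2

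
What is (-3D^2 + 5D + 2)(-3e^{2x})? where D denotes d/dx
0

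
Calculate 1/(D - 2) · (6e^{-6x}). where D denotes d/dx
- \frac{3 e^{- 6 x}}{4}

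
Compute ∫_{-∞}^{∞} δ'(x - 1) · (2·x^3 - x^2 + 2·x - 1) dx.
-6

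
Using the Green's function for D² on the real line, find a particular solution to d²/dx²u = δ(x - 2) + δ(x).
\frac{|x - 2|}{2} + \frac{|x|}{2}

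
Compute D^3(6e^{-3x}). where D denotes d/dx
- 162 e^{- 3 x}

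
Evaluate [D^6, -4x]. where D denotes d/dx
-24D^{5}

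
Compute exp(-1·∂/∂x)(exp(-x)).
e^{1 - x}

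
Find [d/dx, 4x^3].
12 x^{2}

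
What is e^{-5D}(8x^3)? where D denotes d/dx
8 x^{3} - 120 x^{2} + 600 x - 1000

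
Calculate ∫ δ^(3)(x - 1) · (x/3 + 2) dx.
0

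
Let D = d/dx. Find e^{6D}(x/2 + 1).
\frac{x}{2} + 4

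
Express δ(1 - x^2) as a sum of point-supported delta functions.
\frac{\delta(x - 1) + \delta(x + 1)}{2}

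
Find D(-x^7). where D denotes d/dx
- 7 x^{6}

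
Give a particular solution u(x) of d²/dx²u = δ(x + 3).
\frac{|x + 3|}{2}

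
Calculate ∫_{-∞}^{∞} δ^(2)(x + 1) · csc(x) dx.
- \left(2 \cot^{2}{\left(1 \right)} + 1\right) \csc{\left(1 \right)}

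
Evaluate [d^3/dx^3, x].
3\frac{d^{2}}{dx^{2}}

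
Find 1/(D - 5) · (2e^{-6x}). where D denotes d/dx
- \frac{2 e^{- 6 x}}{11}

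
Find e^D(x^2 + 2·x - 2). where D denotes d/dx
x^{2} + 4 x + 1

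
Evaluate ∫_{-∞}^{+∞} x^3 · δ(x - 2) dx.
8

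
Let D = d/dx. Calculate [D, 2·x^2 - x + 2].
4 x - 1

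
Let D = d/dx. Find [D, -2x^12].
- 24 x^{11}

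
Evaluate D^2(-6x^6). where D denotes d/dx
- 180 x^{4}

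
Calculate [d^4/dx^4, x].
4\frac{d^{3}}{dx^{3}}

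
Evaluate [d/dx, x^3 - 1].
3 x^{2}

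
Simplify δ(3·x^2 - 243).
\frac{\delta(x - 9) + \delta(x + 9)}{54}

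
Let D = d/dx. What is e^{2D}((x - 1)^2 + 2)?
x^{2} + 2 x + 3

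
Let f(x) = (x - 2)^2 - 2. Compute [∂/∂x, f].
2 x - 4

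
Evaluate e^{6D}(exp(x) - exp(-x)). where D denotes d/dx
2 \sinh{\left(x + 6 \right)}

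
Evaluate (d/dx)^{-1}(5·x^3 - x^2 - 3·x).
\frac{5 x^{4}}{4} - \frac{x^{3}}{3} - \frac{3 x^{2}}{2}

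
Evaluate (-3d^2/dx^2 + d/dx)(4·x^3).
12 x \left(x - 6\right)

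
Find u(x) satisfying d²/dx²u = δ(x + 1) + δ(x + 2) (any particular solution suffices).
\frac{|x + 1|}{2} + \frac{|x + 2|}{2}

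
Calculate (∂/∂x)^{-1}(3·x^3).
\frac{3 x^{4}}{4}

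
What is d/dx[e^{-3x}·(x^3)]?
3 x^{2} \left(1 - x\right) e^{- 3 x}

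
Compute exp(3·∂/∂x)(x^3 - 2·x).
x^{3} + 9 x^{2} + 25 x + 21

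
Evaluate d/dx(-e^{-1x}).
e^{- x}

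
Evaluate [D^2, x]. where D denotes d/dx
2D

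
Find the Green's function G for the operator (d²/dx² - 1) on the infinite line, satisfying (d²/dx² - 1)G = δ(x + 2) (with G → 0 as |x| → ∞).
-\frac{e^{-|x + 2|}}{2}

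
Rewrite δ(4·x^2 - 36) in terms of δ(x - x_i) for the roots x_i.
\frac{\delta(x - 3) + \delta(x + 3)}{24}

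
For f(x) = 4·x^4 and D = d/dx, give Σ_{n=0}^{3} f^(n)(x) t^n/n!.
4 x \left(4 t^{3} + 6 t^{2} x + 4 t x^{2} + x^{3}\right)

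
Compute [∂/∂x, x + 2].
1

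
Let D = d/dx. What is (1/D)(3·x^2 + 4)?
x^{3} + 4 x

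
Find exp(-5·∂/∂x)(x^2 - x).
x^{2} - 11 x + 30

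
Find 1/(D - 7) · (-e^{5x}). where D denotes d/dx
\frac{e^{5 x}}{2}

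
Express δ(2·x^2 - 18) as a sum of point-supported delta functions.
\frac{\delta(x - 3) + \delta(x + 3)}{12}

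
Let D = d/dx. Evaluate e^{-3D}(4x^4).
4 x^{4} - 48 x^{3} + 216 x^{2} - 432 x + 324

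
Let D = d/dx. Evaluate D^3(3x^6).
360 x^{3}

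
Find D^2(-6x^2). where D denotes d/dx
-12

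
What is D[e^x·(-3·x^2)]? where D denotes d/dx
3 x \left(- x - 2\right) e^{x}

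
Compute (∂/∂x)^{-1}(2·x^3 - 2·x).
\frac{x^{4}}{2} - x^{2}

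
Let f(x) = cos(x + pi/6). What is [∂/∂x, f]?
- \sin{\left(x + \frac{\pi}{6} \right)}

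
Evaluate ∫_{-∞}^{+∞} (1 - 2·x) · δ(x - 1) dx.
-1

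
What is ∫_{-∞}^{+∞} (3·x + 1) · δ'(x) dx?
-3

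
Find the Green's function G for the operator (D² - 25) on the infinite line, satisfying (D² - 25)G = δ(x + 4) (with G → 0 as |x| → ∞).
-\frac{e^{-5|x + 4|}}{10}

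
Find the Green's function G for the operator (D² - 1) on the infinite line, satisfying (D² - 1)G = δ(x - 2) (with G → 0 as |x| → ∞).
-\frac{e^{-|x - 2|}}{2}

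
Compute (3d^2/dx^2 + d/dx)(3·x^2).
6 x + 18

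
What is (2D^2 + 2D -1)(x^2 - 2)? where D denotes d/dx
- x^{2} + 4 x + 6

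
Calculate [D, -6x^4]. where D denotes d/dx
- 24 x^{3}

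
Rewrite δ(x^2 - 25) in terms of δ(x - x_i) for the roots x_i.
\frac{\delta(x - 5) + \delta(x + 5)}{10}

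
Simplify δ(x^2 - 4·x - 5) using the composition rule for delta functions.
\frac{\delta(x + 1) + \delta(x - 5)}{6}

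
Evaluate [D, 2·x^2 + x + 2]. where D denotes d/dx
4 x + 1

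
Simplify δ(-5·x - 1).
\frac{\delta(x + 1/5)}{5}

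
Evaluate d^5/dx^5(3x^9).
45360 x^{4}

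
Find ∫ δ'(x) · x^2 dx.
0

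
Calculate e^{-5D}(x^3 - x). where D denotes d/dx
x^{3} - 15 x^{2} + 74 x - 120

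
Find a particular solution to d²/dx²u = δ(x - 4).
\frac{|x - 4|}{2}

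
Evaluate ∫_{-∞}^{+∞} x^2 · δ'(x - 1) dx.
-2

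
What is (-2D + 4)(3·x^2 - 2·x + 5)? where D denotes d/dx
12 x^{2} - 20 x + 24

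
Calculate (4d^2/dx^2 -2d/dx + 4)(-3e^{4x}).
- 180 e^{4 x}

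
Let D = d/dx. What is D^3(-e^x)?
- e^{x}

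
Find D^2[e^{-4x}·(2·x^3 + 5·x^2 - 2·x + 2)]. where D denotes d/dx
2 \left(16 x^{3} + 16 x^{2} - 50 x + 29\right) e^{- 4 x}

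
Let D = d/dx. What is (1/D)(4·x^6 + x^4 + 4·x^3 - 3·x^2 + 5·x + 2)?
\frac{4 x^{7}}{7} + \frac{x^{5}}{5} + x^{4} - x^{3} + \frac{5 x^{2}}{2} + 2 x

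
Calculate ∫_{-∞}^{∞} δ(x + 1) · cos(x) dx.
\cos{\left(1 \right)}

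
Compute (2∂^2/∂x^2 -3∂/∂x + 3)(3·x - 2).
9 x - 15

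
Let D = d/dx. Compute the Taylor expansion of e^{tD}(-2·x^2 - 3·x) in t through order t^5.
- 2 t^{2} - t \left(4 x + 3\right) - 2 x^{2} - 3 x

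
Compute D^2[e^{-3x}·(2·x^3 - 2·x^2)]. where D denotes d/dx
2 \left(9 x^{3} - 27 x^{2} + 18 x - 2\right) e^{- 3 x}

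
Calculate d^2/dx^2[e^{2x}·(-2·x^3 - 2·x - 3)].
\left(- 8 x^{3} - 24 x^{2} - 20 x - 20\right) e^{2 x}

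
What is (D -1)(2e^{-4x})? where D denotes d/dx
- 10 e^{- 4 x}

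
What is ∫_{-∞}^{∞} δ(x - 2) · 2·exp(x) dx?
2 e^{2}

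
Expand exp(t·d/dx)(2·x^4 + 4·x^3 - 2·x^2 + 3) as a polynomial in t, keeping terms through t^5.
2 t^{4} + t^{3} \left(8 x + 4\right) + t^{2} \left(12 x^{2} + 12 x - 2\right) + 4 t x \left(2 x^{2} + 3 x - 1\right) + 2 x^{4} + 4 x^{3} - 2 x^{2} + 3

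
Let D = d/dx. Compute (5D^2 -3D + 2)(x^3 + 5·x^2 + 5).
2 x^{3} + x^{2} + 60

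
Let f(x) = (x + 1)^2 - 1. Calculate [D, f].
2 x + 2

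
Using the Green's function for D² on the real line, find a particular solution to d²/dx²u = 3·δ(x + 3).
\frac{3|x + 3|}{2}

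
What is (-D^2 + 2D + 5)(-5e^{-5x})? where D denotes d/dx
150 e^{- 5 x}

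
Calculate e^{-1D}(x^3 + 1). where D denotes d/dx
x \left(x^{2} - 3 x + 3\right)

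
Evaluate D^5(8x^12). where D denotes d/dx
760320 x^{7}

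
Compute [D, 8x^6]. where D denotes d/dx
48 x^{5}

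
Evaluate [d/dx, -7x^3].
- 21 x^{2}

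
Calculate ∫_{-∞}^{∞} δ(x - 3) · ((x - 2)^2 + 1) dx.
2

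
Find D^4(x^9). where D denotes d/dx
3024 x^{5}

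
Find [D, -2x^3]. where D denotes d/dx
- 6 x^{2}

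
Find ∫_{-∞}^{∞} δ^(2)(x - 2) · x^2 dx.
2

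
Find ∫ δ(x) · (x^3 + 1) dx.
1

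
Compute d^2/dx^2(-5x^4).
- 60 x^{2}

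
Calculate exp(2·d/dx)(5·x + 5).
5 x + 15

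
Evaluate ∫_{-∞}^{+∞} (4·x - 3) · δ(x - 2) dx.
5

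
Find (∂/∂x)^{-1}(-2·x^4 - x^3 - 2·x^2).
- \frac{2 x^{5}}{5} - \frac{x^{4}}{4} - \frac{2 x^{3}}{3}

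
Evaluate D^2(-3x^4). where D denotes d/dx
- 36 x^{2}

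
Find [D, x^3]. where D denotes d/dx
3 x^{2}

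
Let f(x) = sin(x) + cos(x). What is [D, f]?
- \sin{\left(x \right)} + \cos{\left(x \right)}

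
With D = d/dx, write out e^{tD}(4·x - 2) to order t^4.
4 t + 4 x - 2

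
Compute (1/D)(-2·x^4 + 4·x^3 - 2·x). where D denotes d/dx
- \frac{2 x^{5}}{5} + x^{4} - x^{2}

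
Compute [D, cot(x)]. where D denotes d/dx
- \frac{1}{\sin^{2}{\left(x \right)}}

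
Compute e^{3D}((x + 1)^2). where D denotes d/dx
x^{2} + 8 x + 16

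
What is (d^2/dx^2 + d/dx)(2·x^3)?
6 x \left(x + 2\right)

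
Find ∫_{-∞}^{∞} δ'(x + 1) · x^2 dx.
2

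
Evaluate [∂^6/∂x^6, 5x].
30\frac{d^{5}}{dx^{5}}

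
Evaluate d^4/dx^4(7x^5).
840 x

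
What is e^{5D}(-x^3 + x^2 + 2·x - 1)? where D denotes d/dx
- x^{3} - 14 x^{2} - 63 x - 91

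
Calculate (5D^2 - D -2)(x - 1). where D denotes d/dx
1 - 2 x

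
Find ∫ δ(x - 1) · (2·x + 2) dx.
4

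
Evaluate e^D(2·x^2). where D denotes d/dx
2 x^{2} + 4 x + 2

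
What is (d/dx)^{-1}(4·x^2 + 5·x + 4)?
\frac{4 x^{3}}{3} + \frac{5 x^{2}}{2} + 4 x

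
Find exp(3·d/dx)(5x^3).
5 x^{3} + 45 x^{2} + 135 x + 135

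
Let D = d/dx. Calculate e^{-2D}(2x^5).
2 x^{5} - 20 x^{4} + 80 x^{3} - 160 x^{2} + 160 x - 64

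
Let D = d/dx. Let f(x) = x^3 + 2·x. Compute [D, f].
3 x^{2} + 2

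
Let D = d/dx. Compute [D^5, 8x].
40D^{4}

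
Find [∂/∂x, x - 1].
1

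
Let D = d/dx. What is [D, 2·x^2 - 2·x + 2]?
4 x - 2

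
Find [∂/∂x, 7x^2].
14 x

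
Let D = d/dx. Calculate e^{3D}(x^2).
x^{2} + 6 x + 9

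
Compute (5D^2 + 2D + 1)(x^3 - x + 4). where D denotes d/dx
x^{3} + 6 x^{2} + 29 x + 2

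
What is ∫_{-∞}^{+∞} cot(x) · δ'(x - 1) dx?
\frac{1}{\sin^{2}{\left(1 \right)}}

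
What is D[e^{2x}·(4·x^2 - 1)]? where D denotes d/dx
\left(8 x^{2} + 8 x - 2\right) e^{2 x}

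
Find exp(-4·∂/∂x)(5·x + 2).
5 x - 18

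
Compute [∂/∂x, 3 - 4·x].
-4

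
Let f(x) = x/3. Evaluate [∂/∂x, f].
\frac{1}{3}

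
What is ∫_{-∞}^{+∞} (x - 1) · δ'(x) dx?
-1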